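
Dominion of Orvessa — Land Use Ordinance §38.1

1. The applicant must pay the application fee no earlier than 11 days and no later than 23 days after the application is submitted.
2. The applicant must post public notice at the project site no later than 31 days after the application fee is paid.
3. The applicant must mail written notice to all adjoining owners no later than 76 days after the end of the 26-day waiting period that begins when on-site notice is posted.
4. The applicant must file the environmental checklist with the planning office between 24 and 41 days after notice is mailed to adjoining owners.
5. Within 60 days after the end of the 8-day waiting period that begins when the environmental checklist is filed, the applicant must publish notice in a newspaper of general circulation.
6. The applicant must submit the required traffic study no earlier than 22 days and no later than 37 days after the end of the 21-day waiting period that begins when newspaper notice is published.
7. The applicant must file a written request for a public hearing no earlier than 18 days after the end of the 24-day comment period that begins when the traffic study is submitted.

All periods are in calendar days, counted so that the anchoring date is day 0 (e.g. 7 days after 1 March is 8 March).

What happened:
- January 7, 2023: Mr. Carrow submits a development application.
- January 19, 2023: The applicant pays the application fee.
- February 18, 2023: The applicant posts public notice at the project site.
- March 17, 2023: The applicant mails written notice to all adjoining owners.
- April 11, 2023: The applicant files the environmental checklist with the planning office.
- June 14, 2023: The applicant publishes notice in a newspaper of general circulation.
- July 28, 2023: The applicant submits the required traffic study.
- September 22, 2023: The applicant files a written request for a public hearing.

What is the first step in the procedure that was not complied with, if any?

None — every step was satisfied

(1) the permitted window runs from January 7, 2023 + 11 = January 18, 2023 to January 7, 2023 + 23 = January 30, 2023; done January 19, 2023 — within the window.
(2) due by January 19, 2023 + 31 days = February 19, 2023; done February 18, 2023 — timely.
(3) due by March 16, 2023 + 76 days = May 31, 2023; completed March 17, 2023, before the deadline.
(4) the permitted window runs from March 17, 2023 + 24 = April 10, 2023 to March 17, 2023 + 41 = April 27, 2023; April 11, 2023 falls inside that range.
(5) due by April 19, 2023 + 60 days = June 18, 2023; June 14, 2023 is within that limit.
(6) the permitted window runs from July 5, 2023 + 22 = July 27, 2023 to July 5, 2023 + 37 = August 11, 2023; done July 28, 2023, which is between those dates.
(7) permitted from August 21, 2023 + 18 days = September 8, 2023 onward; done September 22, 2023, after the minimum wait.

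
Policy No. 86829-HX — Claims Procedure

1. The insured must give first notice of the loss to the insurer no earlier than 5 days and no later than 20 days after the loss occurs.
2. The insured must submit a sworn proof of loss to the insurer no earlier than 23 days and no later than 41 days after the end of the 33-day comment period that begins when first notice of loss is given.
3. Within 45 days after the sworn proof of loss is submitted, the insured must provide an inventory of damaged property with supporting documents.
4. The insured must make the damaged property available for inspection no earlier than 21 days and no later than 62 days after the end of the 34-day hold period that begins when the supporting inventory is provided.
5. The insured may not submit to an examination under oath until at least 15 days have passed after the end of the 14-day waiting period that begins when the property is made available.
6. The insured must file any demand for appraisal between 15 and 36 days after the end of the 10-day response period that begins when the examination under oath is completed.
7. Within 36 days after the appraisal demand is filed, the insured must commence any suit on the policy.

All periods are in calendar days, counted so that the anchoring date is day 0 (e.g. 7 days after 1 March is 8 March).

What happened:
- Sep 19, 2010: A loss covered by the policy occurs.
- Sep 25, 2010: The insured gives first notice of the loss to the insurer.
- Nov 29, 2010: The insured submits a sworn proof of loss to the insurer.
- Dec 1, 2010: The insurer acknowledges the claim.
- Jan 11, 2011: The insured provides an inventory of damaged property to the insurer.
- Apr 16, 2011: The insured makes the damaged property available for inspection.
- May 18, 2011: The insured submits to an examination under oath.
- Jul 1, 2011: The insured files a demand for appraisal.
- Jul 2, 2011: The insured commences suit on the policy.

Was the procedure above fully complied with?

Yes

Step 1: the window is 5–20 days after Sep 19, 2010 (when the loss occurs), so Sep 24, 2010 through Oct 9, 2010; done Sep 25, 2010 — within the window.
Step 2: the window is 23–41 days after Oct 28, 2010 (end of the 33-day comment period, which began when first notice of loss is given on Sep 25, 2010), so Nov 20, 2010 through Dec 8, 2010; Nov 29, 2010 falls inside that range.
Step 3: 45 days after Nov 29, 2010 (when the sworn proof of loss is submitted) is Jan 13, 2011; Jan 11, 2011 is within that limit.
Step 4: the window is 21–62 days after Feb 14, 2011 (end of the 34-day hold period, which began when the supporting inventory is provided on Jan 11, 2011), so Mar 7, 2011 through Apr 17, 2011; Apr 16, 2011 falls inside that range.
Step 5: the earliest permitted date is 15 days after Apr 30, 2011 (end of the 14-day waiting period, which began when the property is made available on Apr 16, 2011), i.e. May 15, 2011; done May 18, 2011, after the minimum wait.
Step 6: the window is 15–36 days after May 28, 2011 (end of the 10-day response period, which began when the examination under oath is completed on May 18, 2011), so Jun 12, 2011 through Jul 3, 2011; done Jul 1, 2011 — within the window.
Step 7: 36 days after Jul 1, 2011 (when the appraisal demand is filed) is Aug 6, 2011; completed Jul 2, 2011, before the deadline.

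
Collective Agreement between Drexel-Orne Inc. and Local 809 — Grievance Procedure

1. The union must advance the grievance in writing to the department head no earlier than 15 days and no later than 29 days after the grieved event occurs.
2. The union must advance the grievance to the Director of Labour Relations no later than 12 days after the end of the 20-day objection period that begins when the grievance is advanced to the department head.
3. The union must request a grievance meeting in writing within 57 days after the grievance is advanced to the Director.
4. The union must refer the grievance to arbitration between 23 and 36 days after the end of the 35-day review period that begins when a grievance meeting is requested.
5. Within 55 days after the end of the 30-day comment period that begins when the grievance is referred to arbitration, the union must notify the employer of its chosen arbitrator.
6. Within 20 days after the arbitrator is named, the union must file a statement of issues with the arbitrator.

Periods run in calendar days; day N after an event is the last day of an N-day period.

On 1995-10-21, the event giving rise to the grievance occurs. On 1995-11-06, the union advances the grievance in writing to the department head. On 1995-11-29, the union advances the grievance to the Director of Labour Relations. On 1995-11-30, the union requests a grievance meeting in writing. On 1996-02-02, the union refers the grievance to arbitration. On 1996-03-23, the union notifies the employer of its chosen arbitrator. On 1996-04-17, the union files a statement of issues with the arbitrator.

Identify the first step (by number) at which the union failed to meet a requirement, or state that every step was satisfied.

Step 6

Step 1 — 15 and 29 days from 1995-10-21 (when the grieved event occurs) are 1995-11-05 and 1995-11-19 respectively; 1995-11-06 falls inside that range.
Step 2 — counting 12 days from 1995-11-26 (end of the 20-day objection period, which began when the grievance is advanced to the department head on 1995-11-06) gives a deadline of 1995-12-08; 1995-11-29 is within that limit.
Step 3 — counting 57 days from 1995-11-29 (when the grievance is advanced to the Director) gives a deadline of 1996-01-25; completed 1995-11-30, before the deadline.
Step 4 — 23 and 36 days from 1996-01-04 (end of the 35-day review period, which began when a grievance meeting is requested on 1995-11-30) are 1996-01-27 and 1996-02-09 respectively; done 1996-02-02 — within the window.
Step 5 — counting 55 days from 1996-03-03 (end of the 30-day comment period, which began when the grievance is referred to arbitration on 1996-02-02) gives a deadline of 1996-04-27; completed 1996-03-23, before the deadline.
Step 6 — counting 20 days from 1996-03-23 (when the arbitrator is named) gives a deadline of 1996-04-12; 1996-04-17 misses that deadline by 5 days.
The procedure was therefore not followed at step 6.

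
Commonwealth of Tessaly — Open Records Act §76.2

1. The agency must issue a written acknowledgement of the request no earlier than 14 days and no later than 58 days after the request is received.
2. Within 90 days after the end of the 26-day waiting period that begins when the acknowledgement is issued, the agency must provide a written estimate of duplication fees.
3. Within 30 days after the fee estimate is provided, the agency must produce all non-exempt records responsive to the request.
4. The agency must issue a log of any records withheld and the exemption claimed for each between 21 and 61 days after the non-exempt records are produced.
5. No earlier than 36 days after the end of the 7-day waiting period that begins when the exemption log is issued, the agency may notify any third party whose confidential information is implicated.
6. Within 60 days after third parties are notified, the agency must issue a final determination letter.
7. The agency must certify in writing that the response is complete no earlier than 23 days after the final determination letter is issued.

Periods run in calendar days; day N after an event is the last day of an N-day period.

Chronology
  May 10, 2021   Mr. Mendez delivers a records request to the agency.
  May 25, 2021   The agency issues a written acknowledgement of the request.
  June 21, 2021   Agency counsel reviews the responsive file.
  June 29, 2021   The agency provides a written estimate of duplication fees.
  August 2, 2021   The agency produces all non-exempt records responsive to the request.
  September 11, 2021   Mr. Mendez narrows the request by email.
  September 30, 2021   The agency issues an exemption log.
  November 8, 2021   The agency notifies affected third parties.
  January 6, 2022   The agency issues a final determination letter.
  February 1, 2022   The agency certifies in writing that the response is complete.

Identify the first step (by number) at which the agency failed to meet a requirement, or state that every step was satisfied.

Step 3

Step 1: the window is 14–58 days after May 10, 2021 (when the request is received), so May 24, 2021 through July 7, 2021; done May 25, 2021, which is between those dates.
Step 2: 90 days after June 20, 2021 (end of the 26-day waiting period, which began when the acknowledgement is issued on May 25, 2021) is September 18, 2021; completed June 29, 2021, before the deadline.
Step 3: 30 days after June 29, 2021 (when the fee estimate is provided) is July 29, 2021; done August 2, 2021 — 4 days late.
The procedure was therefore not followed at step 3.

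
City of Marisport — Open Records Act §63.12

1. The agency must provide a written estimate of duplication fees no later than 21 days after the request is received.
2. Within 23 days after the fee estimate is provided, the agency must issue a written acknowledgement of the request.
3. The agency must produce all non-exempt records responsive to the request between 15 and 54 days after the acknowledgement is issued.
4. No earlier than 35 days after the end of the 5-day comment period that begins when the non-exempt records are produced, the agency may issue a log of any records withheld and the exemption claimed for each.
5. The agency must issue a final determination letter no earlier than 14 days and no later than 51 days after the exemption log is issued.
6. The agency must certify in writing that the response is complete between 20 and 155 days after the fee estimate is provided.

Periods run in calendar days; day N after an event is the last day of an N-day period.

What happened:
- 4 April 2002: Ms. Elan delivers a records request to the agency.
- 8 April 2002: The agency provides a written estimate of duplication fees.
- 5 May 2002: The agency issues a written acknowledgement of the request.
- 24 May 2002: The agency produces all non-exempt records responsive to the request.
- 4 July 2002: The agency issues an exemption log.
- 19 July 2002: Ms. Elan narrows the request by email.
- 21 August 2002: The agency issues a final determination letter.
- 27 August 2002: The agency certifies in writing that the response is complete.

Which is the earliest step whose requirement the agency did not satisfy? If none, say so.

Step 2

Step 1: 21 days after 4 April 2002 (when the request is received) is 25 April 2002; done 8 April 2002 — timely.
Step 2: 23 days after 8 April 2002 (when the fee estimate is provided) is 1 May 2002; not done until 5 May 2002, 4 days after the deadline.
Later steps need not be reached.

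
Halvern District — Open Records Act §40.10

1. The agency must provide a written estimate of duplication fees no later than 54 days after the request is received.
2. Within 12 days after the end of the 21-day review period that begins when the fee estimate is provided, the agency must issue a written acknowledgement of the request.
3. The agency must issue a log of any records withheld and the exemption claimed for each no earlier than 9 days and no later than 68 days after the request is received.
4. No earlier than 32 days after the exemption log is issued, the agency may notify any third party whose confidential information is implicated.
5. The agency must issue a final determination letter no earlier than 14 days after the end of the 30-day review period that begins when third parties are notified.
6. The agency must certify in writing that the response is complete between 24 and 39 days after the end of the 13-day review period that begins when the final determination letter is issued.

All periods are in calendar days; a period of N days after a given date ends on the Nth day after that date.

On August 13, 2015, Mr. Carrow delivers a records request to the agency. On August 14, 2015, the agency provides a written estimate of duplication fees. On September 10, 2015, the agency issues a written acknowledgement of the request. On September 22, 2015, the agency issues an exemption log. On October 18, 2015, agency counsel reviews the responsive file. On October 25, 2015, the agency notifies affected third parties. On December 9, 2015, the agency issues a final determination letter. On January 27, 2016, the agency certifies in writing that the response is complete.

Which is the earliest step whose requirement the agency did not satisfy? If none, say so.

(1) due by August 13, 2015 + 54 days = October 6, 2015; August 14, 2015 is within that limit.
(2) due by September 4, 2015 + 12 days = September 16, 2015; done September 10, 2015 — timely.
(3) the permitted window runs from August 13, 2015 + 9 = August 22, 2015 to August 13, 2015 + 68 = October 20, 2015; September 22, 2015 falls inside that range.
(4) permitted from September 22, 2015 + 32 days = October 24, 2015 onward; October 25, 2015 is on or after that date.
(5) permitted from November 24, 2015 + 14 days = December 8, 2015 onward; December 9, 2015 is on or after that date.
(6) the permitted window runs from December 22, 2015 + 24 = January 15, 2016 to December 22, 2015 + 39 = January 30, 2016; January 27, 2016 falls inside that range.

None — every step was satisfied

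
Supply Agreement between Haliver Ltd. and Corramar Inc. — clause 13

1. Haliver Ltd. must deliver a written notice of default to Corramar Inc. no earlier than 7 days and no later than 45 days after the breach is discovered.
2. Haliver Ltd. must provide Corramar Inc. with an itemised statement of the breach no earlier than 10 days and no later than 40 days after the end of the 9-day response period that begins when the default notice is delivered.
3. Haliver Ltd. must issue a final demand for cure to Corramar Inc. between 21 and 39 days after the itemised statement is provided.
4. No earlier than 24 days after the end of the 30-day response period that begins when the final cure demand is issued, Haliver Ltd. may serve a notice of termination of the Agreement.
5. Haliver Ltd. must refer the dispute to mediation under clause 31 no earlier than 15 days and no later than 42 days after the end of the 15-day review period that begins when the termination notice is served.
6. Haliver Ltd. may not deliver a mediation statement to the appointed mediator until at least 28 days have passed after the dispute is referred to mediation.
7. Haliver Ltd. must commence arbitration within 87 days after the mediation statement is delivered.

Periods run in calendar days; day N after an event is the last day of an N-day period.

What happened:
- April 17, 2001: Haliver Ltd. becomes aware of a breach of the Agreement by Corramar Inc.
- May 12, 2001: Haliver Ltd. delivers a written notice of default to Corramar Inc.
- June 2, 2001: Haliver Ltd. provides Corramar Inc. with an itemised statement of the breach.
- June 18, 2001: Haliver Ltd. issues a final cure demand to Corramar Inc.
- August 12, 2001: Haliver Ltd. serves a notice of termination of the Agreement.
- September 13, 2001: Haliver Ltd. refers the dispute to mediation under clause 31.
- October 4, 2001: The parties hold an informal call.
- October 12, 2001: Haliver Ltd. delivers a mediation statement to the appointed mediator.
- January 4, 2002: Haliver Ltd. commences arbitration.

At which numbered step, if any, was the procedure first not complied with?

Step 1: the window is 7–45 days after April 17, 2001 (when the breach is discovered), so April 24, 2001 through June 1, 2001; May 12, 2001 falls inside that range.
Step 2: the window is 10–40 days after May 21, 2001 (end of the 9-day response period, which began when the default notice is delivered on May 12, 2001), so May 31, 2001 through June 30, 2001; done June 2, 2001, which is between those dates.
Step 3: the window is 21–39 days after June 2, 2001 (when the itemised statement is provided), so June 23, 2001 through July 11, 2001; June 18, 2001 is 5 days too early.
Later steps need not be reached.

Step 3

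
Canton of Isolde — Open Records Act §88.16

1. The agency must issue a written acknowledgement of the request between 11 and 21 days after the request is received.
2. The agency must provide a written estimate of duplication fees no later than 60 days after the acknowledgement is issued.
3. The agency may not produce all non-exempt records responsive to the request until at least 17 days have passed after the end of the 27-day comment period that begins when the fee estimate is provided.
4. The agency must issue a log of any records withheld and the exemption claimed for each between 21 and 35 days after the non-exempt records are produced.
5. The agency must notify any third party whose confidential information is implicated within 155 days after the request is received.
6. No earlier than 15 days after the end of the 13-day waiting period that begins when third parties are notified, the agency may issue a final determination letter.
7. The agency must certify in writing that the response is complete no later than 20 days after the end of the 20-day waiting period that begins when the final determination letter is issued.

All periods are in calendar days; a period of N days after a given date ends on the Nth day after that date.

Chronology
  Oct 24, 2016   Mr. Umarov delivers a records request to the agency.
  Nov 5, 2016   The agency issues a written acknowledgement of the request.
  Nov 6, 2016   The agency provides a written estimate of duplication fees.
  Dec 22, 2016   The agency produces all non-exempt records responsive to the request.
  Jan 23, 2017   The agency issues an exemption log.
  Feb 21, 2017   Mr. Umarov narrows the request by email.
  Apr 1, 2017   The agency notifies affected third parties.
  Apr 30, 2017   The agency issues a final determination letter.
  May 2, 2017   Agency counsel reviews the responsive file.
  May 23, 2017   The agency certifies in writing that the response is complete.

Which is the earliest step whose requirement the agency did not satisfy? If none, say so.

Step 1: the window is 11–21 days after Oct 24, 2016 (when the request is received), so Nov 4, 2016 through Nov 14, 2016; Nov 5, 2016 falls inside that range.
Step 2: 60 days after Nov 5, 2016 (when the acknowledgement is issued) is Jan 4, 2017; done Nov 6, 2016 — timely.
Step 3: the earliest permitted date is 17 days after Dec 3, 2016 (end of the 27-day comment period, which began when the fee estimate is provided on Nov 6, 2016), i.e. Dec 20, 2016; Dec 22, 2016 is on or after that date.
Step 4: the window is 21–35 days after Dec 22, 2016 (when the non-exempt records are produced), so Jan 12, 2017 through Jan 26, 2017; done Jan 23, 2017, which is between those dates.
Step 5: 155 days after Oct 24, 2016 (when the request is received) is Mar 28, 2017; Apr 1, 2017 misses that deadline by 4 days.

Step 5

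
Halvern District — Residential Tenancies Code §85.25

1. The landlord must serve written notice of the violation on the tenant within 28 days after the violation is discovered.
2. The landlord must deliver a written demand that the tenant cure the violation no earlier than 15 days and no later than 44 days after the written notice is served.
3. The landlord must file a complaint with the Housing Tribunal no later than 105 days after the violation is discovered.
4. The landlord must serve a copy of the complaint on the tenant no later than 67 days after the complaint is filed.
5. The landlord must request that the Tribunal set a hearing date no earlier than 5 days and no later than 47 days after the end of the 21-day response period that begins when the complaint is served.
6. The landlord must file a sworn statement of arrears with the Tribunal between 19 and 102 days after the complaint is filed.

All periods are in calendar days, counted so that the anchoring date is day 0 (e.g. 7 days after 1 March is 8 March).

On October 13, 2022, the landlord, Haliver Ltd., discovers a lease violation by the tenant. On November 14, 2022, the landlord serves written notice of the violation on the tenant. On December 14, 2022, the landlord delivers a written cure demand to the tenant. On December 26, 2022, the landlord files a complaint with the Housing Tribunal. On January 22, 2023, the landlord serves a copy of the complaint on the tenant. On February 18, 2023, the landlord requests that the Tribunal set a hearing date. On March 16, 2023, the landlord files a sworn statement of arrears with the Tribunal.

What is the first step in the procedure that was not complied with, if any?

Step 1 — counting 28 days from October 13, 2022 (when the violation is discovered) gives a deadline of November 10, 2022; November 14, 2022 misses that deadline by 4 days.

Step 1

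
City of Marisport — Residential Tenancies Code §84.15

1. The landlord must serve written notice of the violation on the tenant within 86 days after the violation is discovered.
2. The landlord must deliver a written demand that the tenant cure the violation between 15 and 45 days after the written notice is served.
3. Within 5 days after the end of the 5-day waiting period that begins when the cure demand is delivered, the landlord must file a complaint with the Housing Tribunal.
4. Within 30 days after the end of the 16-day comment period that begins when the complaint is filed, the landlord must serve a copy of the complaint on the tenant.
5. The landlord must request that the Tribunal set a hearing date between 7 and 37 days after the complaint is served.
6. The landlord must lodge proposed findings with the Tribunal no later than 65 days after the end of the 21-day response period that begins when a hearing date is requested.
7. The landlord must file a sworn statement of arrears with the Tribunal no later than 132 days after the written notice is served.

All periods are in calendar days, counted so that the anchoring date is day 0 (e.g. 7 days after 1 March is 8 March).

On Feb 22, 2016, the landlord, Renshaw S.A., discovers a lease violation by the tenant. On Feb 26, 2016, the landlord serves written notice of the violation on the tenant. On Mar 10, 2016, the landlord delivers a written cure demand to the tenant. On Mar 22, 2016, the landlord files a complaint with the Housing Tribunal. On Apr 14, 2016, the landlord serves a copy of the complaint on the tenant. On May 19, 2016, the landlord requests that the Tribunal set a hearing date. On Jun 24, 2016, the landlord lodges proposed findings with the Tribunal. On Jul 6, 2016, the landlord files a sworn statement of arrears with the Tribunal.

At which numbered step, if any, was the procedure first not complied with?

Step 1: 86 days after Feb 22, 2016 (when the violation is discovered) is May 18, 2016; done Feb 26, 2016 — timely.
Step 2: the window is 15–45 days after Feb 26, 2016 (when the written notice is served), so Mar 12, 2016 through Apr 11, 2016; done Mar 10, 2016 — 2 days before the window opened.

Step 2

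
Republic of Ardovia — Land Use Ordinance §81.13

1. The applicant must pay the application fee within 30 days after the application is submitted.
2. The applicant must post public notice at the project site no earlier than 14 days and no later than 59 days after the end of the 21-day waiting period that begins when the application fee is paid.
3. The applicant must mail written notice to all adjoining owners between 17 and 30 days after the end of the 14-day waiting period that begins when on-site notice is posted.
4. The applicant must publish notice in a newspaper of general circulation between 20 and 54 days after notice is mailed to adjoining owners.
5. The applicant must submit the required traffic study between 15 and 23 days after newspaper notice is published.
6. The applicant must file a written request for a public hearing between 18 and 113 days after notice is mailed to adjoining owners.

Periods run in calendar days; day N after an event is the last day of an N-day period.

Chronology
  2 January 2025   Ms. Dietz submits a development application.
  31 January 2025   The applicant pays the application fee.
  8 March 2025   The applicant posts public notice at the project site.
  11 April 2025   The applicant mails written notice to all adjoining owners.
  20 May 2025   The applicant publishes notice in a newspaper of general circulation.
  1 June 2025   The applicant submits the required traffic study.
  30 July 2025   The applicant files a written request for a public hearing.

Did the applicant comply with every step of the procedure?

(1) due by 2 January 2025 + 30 days = 1 February 2025; 31 January 2025 is within that limit.
(2) the permitted window runs from 21 February 2025 + 14 = 7 March 2025 to 21 February 2025 + 59 = 21 April 2025; 8 March 2025 falls inside that range.
(3) the permitted window runs from 22 March 2025 + 17 = 8 April 2025 to 22 March 2025 + 30 = 21 April 2025; done 11 April 2025, which is between those dates.
(4) the permitted window runs from 11 April 2025 + 20 = 1 May 2025 to 11 April 2025 + 54 = 4 June 2025; done 20 May 2025 — within the window.
(5) the permitted window runs from 20 May 2025 + 15 = 4 June 2025 to 20 May 2025 + 23 = 12 June 2025; 1 June 2025 is 3 days too early.

No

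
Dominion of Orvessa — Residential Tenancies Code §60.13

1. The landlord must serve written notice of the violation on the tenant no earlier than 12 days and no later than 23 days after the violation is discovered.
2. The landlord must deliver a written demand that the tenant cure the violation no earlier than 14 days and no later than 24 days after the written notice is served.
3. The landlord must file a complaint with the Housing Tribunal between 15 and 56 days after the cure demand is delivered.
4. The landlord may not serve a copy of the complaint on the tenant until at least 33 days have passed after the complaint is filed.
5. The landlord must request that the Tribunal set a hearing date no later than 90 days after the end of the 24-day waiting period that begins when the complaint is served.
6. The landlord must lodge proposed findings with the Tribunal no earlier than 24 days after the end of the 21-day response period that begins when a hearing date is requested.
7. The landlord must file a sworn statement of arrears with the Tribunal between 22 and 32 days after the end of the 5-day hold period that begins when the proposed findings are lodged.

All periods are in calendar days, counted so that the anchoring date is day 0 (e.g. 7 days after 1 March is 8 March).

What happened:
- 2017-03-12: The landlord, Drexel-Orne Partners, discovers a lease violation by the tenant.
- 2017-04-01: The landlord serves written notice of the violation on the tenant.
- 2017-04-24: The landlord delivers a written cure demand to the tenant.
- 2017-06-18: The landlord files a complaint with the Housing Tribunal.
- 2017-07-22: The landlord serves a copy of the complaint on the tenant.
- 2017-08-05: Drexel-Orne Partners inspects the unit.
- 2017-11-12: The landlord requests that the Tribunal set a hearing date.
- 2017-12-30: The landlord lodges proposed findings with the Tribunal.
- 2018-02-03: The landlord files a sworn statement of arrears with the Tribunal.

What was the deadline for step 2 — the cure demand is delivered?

2017-04-25

Step 2 runs from 2017-04-01, when the written notice is served. The window is 14–24 days after 2017-04-01; it closes on 2017-04-25.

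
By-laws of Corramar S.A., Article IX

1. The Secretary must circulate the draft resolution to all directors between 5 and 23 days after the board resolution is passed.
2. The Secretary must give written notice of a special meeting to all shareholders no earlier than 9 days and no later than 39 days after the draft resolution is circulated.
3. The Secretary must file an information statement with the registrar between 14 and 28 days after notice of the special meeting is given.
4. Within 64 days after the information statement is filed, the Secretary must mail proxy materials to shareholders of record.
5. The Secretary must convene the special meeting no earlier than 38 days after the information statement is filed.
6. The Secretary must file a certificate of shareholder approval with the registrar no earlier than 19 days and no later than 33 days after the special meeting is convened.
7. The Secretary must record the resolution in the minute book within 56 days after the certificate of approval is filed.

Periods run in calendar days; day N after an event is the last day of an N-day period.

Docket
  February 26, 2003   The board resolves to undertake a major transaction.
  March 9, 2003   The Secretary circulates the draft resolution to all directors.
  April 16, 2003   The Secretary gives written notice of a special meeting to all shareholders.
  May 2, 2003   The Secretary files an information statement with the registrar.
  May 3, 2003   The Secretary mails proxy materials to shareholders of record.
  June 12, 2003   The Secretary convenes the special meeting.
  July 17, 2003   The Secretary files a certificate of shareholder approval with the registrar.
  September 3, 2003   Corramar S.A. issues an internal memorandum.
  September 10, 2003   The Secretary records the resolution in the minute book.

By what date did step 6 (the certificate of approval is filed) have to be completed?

Step 6 runs from June 12, 2003, when the special meeting is convened. The window is 19–33 days after June 12, 2003; it closes on July 15, 2003.

July 15, 2003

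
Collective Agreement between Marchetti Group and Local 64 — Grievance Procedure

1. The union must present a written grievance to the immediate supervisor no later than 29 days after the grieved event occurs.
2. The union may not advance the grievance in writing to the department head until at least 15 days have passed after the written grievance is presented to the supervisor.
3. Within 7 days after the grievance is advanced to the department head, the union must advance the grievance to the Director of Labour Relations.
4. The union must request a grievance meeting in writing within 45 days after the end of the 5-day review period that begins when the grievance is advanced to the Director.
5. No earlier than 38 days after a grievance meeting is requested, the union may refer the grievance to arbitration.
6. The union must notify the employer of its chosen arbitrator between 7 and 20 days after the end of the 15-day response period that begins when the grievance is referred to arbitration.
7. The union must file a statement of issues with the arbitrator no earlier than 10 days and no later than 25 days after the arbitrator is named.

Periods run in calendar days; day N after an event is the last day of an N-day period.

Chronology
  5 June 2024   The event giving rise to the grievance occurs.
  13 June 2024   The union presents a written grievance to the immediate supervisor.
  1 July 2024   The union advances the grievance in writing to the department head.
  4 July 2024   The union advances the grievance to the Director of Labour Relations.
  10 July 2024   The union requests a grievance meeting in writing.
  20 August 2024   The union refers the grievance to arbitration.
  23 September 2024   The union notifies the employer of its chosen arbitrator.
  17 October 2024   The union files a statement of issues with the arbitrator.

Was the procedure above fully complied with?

Step 1 — counting 29 days from 5 June 2024 (when the grieved event occurs) gives a deadline of 4 July 2024; completed 13 June 2024, before the deadline.
Step 2 — must wait 15 days from 13 June 2024 (when the written grievance is presented to the supervisor), so not before 28 June 2024; 1 July 2024 is on or after that date.
Step 3 — counting 7 days from 1 July 2024 (when the grievance is advanced to the department head) gives a deadline of 8 July 2024; 4 July 2024 is within that limit.
Step 4 — counting 45 days from 9 July 2024 (end of the 5-day review period, which began when the grievance is advanced to the Director on 4 July 2024) gives a deadline of 23 August 2024; completed 10 July 2024, before the deadline.
Step 5 — must wait 38 days from 10 July 2024 (when a grievance meeting is requested), so not before 17 August 2024; done 20 August 2024 — permitted.
Step 6 — 7 and 20 days from 4 September 2024 (end of the 15-day response period, which began when the grievance is referred to arbitration on 20 August 2024) are 11 September 2024 and 24 September 2024 respectively; 23 September 2024 falls inside that range.
Step 7 — 10 and 25 days from 23 September 2024 (when the arbitrator is named) are 3 October 2024 and 18 October 2024 respectively; 17 October 2024 falls inside that range.

Yes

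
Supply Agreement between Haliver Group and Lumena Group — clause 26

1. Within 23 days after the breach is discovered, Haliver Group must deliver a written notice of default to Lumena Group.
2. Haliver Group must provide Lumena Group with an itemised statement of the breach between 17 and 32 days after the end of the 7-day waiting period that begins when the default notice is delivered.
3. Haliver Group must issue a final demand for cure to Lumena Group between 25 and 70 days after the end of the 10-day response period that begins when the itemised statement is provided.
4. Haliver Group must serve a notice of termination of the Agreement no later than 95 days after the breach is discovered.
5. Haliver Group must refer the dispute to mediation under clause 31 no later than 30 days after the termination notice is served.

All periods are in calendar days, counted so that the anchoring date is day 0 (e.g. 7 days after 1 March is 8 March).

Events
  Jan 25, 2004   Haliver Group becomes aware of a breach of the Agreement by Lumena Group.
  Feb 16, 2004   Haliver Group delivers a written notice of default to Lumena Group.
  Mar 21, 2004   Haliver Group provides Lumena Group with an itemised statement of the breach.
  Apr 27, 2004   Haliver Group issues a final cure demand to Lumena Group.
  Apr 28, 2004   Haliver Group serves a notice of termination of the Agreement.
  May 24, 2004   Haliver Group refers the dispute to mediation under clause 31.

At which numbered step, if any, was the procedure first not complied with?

(1) due by Jan 25, 2004 + 23 days = Feb 17, 2004; done Feb 16, 2004 — timely.
(2) the permitted window runs from Feb 23, 2004 + 17 = Mar 11, 2004 to Feb 23, 2004 + 32 = Mar 26, 2004; done Mar 21, 2004 — within the window.
(3) the permitted window runs from Mar 31, 2004 + 25 = Apr 25, 2004 to Mar 31, 2004 + 70 = Jun 9, 2004; Apr 27, 2004 falls inside that range.
(4) due by Jan 25, 2004 + 95 days = Apr 29, 2004; Apr 28, 2004 is within that limit.
(5) due by Apr 28, 2004 + 30 days = May 28, 2004; May 24, 2004 is within that limit.

None — every step was satisfied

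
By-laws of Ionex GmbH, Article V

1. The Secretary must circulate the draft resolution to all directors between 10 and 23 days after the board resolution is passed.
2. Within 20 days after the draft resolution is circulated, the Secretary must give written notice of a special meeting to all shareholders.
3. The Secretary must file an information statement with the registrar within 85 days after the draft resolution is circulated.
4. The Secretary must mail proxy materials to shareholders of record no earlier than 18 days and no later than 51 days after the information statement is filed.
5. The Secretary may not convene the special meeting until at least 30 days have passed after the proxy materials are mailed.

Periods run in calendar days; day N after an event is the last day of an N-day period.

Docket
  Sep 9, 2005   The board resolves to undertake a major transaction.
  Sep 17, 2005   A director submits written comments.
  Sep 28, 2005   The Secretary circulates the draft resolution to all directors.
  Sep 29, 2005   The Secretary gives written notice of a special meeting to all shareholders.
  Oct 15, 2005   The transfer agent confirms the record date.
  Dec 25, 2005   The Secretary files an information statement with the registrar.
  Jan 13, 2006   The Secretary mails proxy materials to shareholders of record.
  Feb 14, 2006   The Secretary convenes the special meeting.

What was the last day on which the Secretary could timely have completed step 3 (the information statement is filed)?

Dec 22, 2005

Step 3 runs from Sep 28, 2005, when the draft resolution is circulated. 85 days after Sep 28, 2005 is Dec 22, 2005.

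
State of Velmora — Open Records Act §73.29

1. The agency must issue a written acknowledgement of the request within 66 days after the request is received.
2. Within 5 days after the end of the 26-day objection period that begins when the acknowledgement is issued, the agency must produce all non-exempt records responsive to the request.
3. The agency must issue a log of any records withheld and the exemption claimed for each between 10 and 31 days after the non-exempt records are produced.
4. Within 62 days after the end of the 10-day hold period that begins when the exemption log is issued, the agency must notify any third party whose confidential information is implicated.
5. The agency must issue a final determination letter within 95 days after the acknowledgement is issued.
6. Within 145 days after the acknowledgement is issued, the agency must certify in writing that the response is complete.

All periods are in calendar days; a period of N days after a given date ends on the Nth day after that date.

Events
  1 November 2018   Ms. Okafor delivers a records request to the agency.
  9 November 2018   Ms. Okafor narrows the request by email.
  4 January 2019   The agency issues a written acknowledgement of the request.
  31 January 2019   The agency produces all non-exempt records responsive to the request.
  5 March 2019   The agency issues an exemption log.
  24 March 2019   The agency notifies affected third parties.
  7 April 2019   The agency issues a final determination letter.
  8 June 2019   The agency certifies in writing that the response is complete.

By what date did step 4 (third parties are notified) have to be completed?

The exemption log is issued on 5 March 2019; the 10-day hold period therefore ends 15 March 2019, and step 4 runs from that date. 62 days after 15 March 2019 is 16 May 2019.

16 May 2019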